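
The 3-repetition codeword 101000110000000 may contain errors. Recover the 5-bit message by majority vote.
Split into 3-bit blocks and majority-vote each:
  block 1 = 101: 2 ones, 1 zeros → 1
  block 2 = 000: 0 ones, 3 zeros → 0
  block 3 = 110: 2 ones, 1 zeros → 1
  block 4 = 000: 0 ones, 3 zeros → 0
  block 5 = 000: 0 ones, 3 zeros → 0
Decoded = 10100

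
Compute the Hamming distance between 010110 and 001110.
XOR = 011000, count of 1s = 2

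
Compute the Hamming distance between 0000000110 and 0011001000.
XOR = 0011001110, count of 1s = 5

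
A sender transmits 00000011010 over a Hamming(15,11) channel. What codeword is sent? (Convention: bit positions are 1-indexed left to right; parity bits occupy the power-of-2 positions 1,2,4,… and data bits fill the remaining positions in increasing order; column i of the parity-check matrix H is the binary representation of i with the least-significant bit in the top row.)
Codeword c = d · G (mod 2), d = 00000011010:
  c[0] = d·G[:,0] = (00000011010)·(11011010101) mod 2 = 0+0+0+0+0+0+1+0+0+0+0 mod 2 = 1
  c[1] = d·G[:,1] = (00000011010)·(10110110011) mod 2 = 0+0+0+0+0+0+1+0+0+1+0 mod 2 = 0
  c[2] = d·G[:,2] = (00000011010)·(10000000000) mod 2 = 0+0+0+0+0+0+0+0+0+0+0 mod 2 = 0
  c[3] = d·G[:,3] = (00000011010)·(01110001111) mod 2 = 0+0+0+0+0+0+0+1+0+1+0 mod 2 = 0
  c[4] = d·G[:,4] = (00000011010)·(01000000000) mod 2 = 0+0+0+0+0+0+0+0+0+0+0 mod 2 = 0
  c[5] = d·G[:,5] = (00000011010)·(00100000000) mod 2 = 0+0+0+0+0+0+0+0+0+0+0 mod 2 = 0
  c[6] = d·G[:,6] = (00000011010)·(00010000000) mod 2 = 0+0+0+0+0+0+0+0+0+0+0 mod 2 = 0
  c[7] = d·G[:,7] = (00000011010)·(00001111111) mod 2 = 0+0+0+0+0+0+1+1+0+1+0 mod 2 = 1
  c[8] = d·G[:,8] = (00000011010)·(00001000000) mod 2 = 0+0+0+0+0+0+0+0+0+0+0 mod 2 = 0
  c[9] = d·G[:,9] = (00000011010)·(00000100000) mod 2 = 0+0+0+0+0+0+0+0+0+0+0 mod 2 = 0
  c[10] = d·G[:,10] = (00000011010)·(00000010000) mod 2 = 0+0+0+0+0+0+1+0+0+0+0 mod 2 = 1
  c[11] = d·G[:,11] = (00000011010)·(00000001000) mod 2 = 0+0+0+0+0+0+0+1+0+0+0 mod 2 = 1
  c[12] = d·G[:,12] = (00000011010)·(00000000100) mod 2 = 0+0+0+0+0+0+0+0+0+0+0 mod 2 = 0
  c[13] = d·G[:,13] = (00000011010)·(00000000010) mod 2 = 0+0+0+0+0+0+0+0+0+1+0 mod 2 = 1
  c[14] = d·G[:,14] = (00000011010)·(00000000001) mod 2 = 0+0+0+0+0+0+0+0+0+0+0 mod 2 = 0
Codeword = 100000010011010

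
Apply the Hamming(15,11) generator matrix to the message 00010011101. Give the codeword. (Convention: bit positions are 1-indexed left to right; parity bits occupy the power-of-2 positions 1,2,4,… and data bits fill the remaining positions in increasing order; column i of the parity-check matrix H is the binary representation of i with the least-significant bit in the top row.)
Codeword c = d · G (mod 2), d = 00010011101:
  c[0] = d·G[:,0] = (00010011101)·(11011010101) mod 2 = 0+0+0+1+0+0+1+0+1+0+1 mod 2 = 0
  c[1] = d·G[:,1] = (00010011101)·(10110110011) mod 2 = 0+0+0+1+0+0+1+0+0+0+1 mod 2 = 1
  c[2] = d·G[:,2] = (00010011101)·(10000000000) mod 2 = 0+0+0+0+0+0+0+0+0+0+0 mod 2 = 0
  c[3] = d·G[:,3] = (00010011101)·(01110001111) mod 2 = 0+0+0+1+0+0+0+1+1+0+1 mod 2 = 0
  c[4] = d·G[:,4] = (00010011101)·(01000000000) mod 2 = 0+0+0+0+0+0+0+0+0+0+0 mod 2 = 0
  c[5] = d·G[:,5] = (00010011101)·(00100000000) mod 2 = 0+0+0+0+0+0+0+0+0+0+0 mod 2 = 0
  c[6] = d·G[:,6] = (00010011101)·(00010000000) mod 2 = 0+0+0+1+0+0+0+0+0+0+0 mod 2 = 1
  c[7] = d·G[:,7] = (00010011101)·(00001111111) mod 2 = 0+0+0+0+0+0+1+1+1+0+1 mod 2 = 0
  c[8] = d·G[:,8] = (00010011101)·(00001000000) mod 2 = 0+0+0+0+0+0+0+0+0+0+0 mod 2 = 0
  c[9] = d·G[:,9] = (00010011101)·(00000100000) mod 2 = 0+0+0+0+0+0+0+0+0+0+0 mod 2 = 0
  c[10] = d·G[:,10] = (00010011101)·(00000010000) mod 2 = 0+0+0+0+0+0+1+0+0+0+0 mod 2 = 1
  c[11] = d·G[:,11] = (00010011101)·(00000001000) mod 2 = 0+0+0+0+0+0+0+1+0+0+0 mod 2 = 1
  c[12] = d·G[:,12] = (00010011101)·(00000000100) mod 2 = 0+0+0+0+0+0+0+0+1+0+0 mod 2 = 1
  c[13] = d·G[:,13] = (00010011101)·(00000000010) mod 2 = 0+0+0+0+0+0+0+0+0+0+0 mod 2 = 0
  c[14] = d·G[:,14] = (00010011101)·(00000000001) mod 2 = 0+0+0+0+0+0+0+0+0+0+1 mod 2 = 1
Codeword = 010000100011101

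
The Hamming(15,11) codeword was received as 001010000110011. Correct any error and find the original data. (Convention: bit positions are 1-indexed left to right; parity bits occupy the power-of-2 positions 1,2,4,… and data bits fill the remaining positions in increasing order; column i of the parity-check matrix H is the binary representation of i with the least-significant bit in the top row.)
Syndrome s = H · r^T (mod 2), r = 001010000110011:
  s[0] = (101010101010101)·(001010000110011) mod 2 = 0+0+1+0+1+0+0+0+0+0+1+0+0+0+1 mod 2 = 0
  s[1] = (011001100110011)·(001010000110011) mod 2 = 0+0+1+0+0+0+0+0+0+1+1+0+0+1+1 mod 2 = 1
  s[2] = (000111100001111)·(001010000110011) mod 2 = 0+0+0+0+1+0+0+0+0+0+0+0+0+1+1 mod 2 = 1
  s[3] = (000000011111111)·(001010000110011) mod 2 = 0+0+0+0+0+0+0+0+0+1+1+0+0+1+1 mod 2 = 0
Syndrome = 0110
Column 6 of H equals this syndrome → error at bit 6 (1-indexed).
Flip bit 6: 001010000110011 → 001011000110011
Extract data bits at positions {3,5,6,7,9,10,11,12,13,14,15}: 11100110011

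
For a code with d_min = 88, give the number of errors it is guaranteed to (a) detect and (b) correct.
(a) Detection requires d_min ≥ e+1, so e ≤ d_min − 1 = 87.
(b) Correction requires d_min ≥ 2t+1, so t ≤ ⌊(d_min − 1)/2⌋ = ⌊87/2⌋ = 43.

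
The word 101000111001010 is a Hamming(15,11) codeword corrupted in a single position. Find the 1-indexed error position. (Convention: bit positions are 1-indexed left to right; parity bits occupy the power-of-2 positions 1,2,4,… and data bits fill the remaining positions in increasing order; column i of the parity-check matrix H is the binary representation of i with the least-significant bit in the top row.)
Syndrome s = H · r^T (mod 2), r = 101000111001010:
  s[0] = (101010101010101)·(101000111001010) mod 2 = 1+0+1+0+0+0+1+0+1+0+0+0+0+0+0 mod 2 = 0
  s[1] = (011001100110011)·(101000111001010) mod 2 = 0+0+1+0+0+0+1+0+0+0+0+0+0+1+0 mod 2 = 1
  s[2] = (000111100001111)·(101000111001010) mod 2 = 0+0+0+0+0+0+1+0+0+0+0+1+0+1+0 mod 2 = 1
  s[3] = (000000011111111)·(101000111001010) mod 2 = 0+0+0+0+0+0+0+1+1+0+0+1+0+1+0 mod 2 = 0
Syndrome = 0110
Column i of H is the binary representation of i, so the syndrome is the binary index of the flipped bit.
Read s = 0110 with s[0] as LSB: 0·2^0 + 1·2^1 + 1·2^2 + 0·2^3 = 6.
Error is at bit position 6.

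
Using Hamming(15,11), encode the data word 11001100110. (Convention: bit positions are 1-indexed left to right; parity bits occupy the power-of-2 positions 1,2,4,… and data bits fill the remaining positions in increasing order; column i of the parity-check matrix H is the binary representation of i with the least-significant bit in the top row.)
Codeword c = d · G (mod 2), d = 11001100110:
  c[0] = d·G[:,0] = (11001100110)·(11011010101) mod 2 = 1+1+0+0+1+0+0+0+1+0+0 mod 2 = 0
  c[1] = d·G[:,1] = (11001100110)·(10110110011) mod 2 = 1+0+0+0+0+1+0+0+0+1+0 mod 2 = 1
  c[2] = d·G[:,2] = (11001100110)·(10000000000) mod 2 = 1+0+0+0+0+0+0+0+0+0+0 mod 2 = 1
  c[3] = d·G[:,3] = (11001100110)·(01110001111) mod 2 = 0+1+0+0+0+0+0+0+1+1+0 mod 2 = 1
  c[4] = d·G[:,4] = (11001100110)·(01000000000) mod 2 = 0+1+0+0+0+0+0+0+0+0+0 mod 2 = 1
  c[5] = d·G[:,5] = (11001100110)·(00100000000) mod 2 = 0+0+0+0+0+0+0+0+0+0+0 mod 2 = 0
  c[6] = d·G[:,6] = (11001100110)·(00010000000) mod 2 = 0+0+0+0+0+0+0+0+0+0+0 mod 2 = 0
  c[7] = d·G[:,7] = (11001100110)·(00001111111) mod 2 = 0+0+0+0+1+1+0+0+1+1+0 mod 2 = 0
  c[8] = d·G[:,8] = (11001100110)·(00001000000) mod 2 = 0+0+0+0+1+0+0+0+0+0+0 mod 2 = 1
  c[9] = d·G[:,9] = (11001100110)·(00000100000) mod 2 = 0+0+0+0+0+1+0+0+0+0+0 mod 2 = 1
  c[10] = d·G[:,10] = (11001100110)·(00000010000) mod 2 = 0+0+0+0+0+0+0+0+0+0+0 mod 2 = 0
  c[11] = d·G[:,11] = (11001100110)·(00000001000) mod 2 = 0+0+0+0+0+0+0+0+0+0+0 mod 2 = 0
  c[12] = d·G[:,12] = (11001100110)·(00000000100) mod 2 = 0+0+0+0+0+0+0+0+1+0+0 mod 2 = 1
  c[13] = d·G[:,13] = (11001100110)·(00000000010) mod 2 = 0+0+0+0+0+0+0+0+0+1+0 mod 2 = 1
  c[14] = d·G[:,14] = (11001100110)·(00000000001) mod 2 = 0+0+0+0+0+0+0+0+0+0+0 mod 2 = 0
Codeword = 011110001100110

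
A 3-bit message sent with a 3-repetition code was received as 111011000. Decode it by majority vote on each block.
Split into 3-bit blocks and majority-vote each:
  block 1 = 111: 3 ones, 0 zeros → 1
  block 2 = 011: 2 ones, 1 zeros → 1
  block 3 = 000: 0 ones, 3 zeros → 0
Decoded = 110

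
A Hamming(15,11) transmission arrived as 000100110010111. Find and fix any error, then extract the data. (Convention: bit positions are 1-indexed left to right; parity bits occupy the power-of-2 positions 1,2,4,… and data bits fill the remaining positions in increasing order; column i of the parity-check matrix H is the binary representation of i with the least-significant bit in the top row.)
Syndrome s = H · r^T (mod 2), r = 000100110010111:
  s[0] = (101010101010101)·(000100110010111) mod 2 = 0+0+0+0+0+0+1+0+0+0+1+0+1+0+1 mod 2 = 0
  s[1] = (011001100110011)·(000100110010111) mod 2 = 0+0+0+0+0+0+1+0+0+0+1+0+0+1+1 mod 2 = 0
  s[2] = (000111100001111)·(000100110010111) mod 2 = 0+0+0+1+0+0+1+0+0+0+0+0+1+1+1 mod 2 = 1
  s[3] = (000000011111111)·(000100110010111) mod 2 = 0+0+0+0+0+0+0+1+0+0+1+0+1+1+1 mod 2 = 1
Syndrome = 0011
Column 12 of H equals this syndrome → error at bit 12 (1-indexed).
Flip bit 12: 000100110010111 → 000100110011111
Extract data bits at positions {3,5,6,7,9,10,11,12,13,14,15}: 00010011111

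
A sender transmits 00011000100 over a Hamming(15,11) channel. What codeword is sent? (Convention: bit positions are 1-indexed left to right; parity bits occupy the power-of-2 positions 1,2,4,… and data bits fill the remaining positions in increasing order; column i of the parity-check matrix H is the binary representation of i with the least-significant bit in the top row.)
Codeword c = d · G (mod 2), d = 00011000100:
  c[0] = d·G[:,0] = (00011000100)·(11011010101) mod 2 = 0+0+0+1+1+0+0+0+1+0+0 mod 2 = 1
  c[1] = d·G[:,1] = (00011000100)·(10110110011) mod 2 = 0+0+0+1+0+0+0+0+0+0+0 mod 2 = 1
  c[2] = d·G[:,2] = (00011000100)·(10000000000) mod 2 = 0+0+0+0+0+0+0+0+0+0+0 mod 2 = 0
  c[3] = d·G[:,3] = (00011000100)·(01110001111) mod 2 = 0+0+0+1+0+0+0+0+1+0+0 mod 2 = 0
  c[4] = d·G[:,4] = (00011000100)·(01000000000) mod 2 = 0+0+0+0+0+0+0+0+0+0+0 mod 2 = 0
  c[5] = d·G[:,5] = (00011000100)·(00100000000) mod 2 = 0+0+0+0+0+0+0+0+0+0+0 mod 2 = 0
  c[6] = d·G[:,6] = (00011000100)·(00010000000) mod 2 = 0+0+0+1+0+0+0+0+0+0+0 mod 2 = 1
  c[7] = d·G[:,7] = (00011000100)·(00001111111) mod 2 = 0+0+0+0+1+0+0+0+1+0+0 mod 2 = 0
  c[8] = d·G[:,8] = (00011000100)·(00001000000) mod 2 = 0+0+0+0+1+0+0+0+0+0+0 mod 2 = 1
  c[9] = d·G[:,9] = (00011000100)·(00000100000) mod 2 = 0+0+0+0+0+0+0+0+0+0+0 mod 2 = 0
  c[10] = d·G[:,10] = (00011000100)·(00000010000) mod 2 = 0+0+0+0+0+0+0+0+0+0+0 mod 2 = 0
  c[11] = d·G[:,11] = (00011000100)·(00000001000) mod 2 = 0+0+0+0+0+0+0+0+0+0+0 mod 2 = 0
  c[12] = d·G[:,12] = (00011000100)·(00000000100) mod 2 = 0+0+0+0+0+0+0+0+1+0+0 mod 2 = 1
  c[13] = d·G[:,13] = (00011000100)·(00000000010) mod 2 = 0+0+0+0+0+0+0+0+0+0+0 mod 2 = 0
  c[14] = d·G[:,14] = (00011000100)·(00000000001) mod 2 = 0+0+0+0+0+0+0+0+0+0+0 mod 2 = 0
Codeword = 110000101000100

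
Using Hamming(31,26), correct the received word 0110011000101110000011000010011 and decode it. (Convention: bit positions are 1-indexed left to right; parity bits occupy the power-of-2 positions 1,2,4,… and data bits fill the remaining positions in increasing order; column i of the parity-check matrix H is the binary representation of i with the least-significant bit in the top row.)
Syndrome s = H · r^T (mod 2), r = 0110011000101110000011000010011:
  s[0] = (1010101010101010101010101010101)·(0110011000101110000011000010011) mod 2 = 0+0+1+0+0+0+1+0+0+0+1+0+1+0+1+0+0+0+0+0+1+0+0+0+0+0+1+0+0+0+1 mod 2 = 0
  s[1] = (0110011001100110011001100110011)·(0110011000101110000011000010011) mod 2 = 0+1+1+0+0+1+1+0+0+0+1+0+0+1+1+0+0+0+0+0+0+1+0+0+0+0+1+0+0+1+1 mod 2 = 1
  s[2] = (0001111000011110000111100001111)·(0110011000101110000011000010011) mod 2 = 0+0+0+0+0+1+1+0+0+0+0+0+1+1+1+0+0+0+0+0+1+1+0+0+0+0+0+0+0+1+1 mod 2 = 1
  s[3] = (0000000111111110000000011111111)·(0110011000101110000011000010011) mod 2 = 0+0+0+0+0+0+0+0+0+0+1+0+1+1+1+0+0+0+0+0+0+0+0+0+0+0+1+0+0+1+1 mod 2 = 1
  s[4] = (0000000000000001111111111111111)·(0110011000101110000011000010011) mod 2 = 0+0+0+0+0+0+0+0+0+0+0+0+0+0+0+0+0+0+0+0+1+1+0+0+0+0+1+0+0+1+1 mod 2 = 1
Syndrome = 01111
Column 30 of H equals this syndrome → error at bit 30 (1-indexed).
Flip bit 30: 0110011000101110000011000010011 → 0110011000101110000011000010001
Extract data bits at positions {3,5,6,7,9,10,11,12,13,14,15,17,18,19,20,21,22,23,24,25,26,27,28,29,30,31}: 10110010111000011000010001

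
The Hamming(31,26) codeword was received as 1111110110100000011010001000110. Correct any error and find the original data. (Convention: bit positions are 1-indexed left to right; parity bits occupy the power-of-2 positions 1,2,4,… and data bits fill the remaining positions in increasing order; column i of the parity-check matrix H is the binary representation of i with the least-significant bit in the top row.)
Syndrome s = H · r^T (mod 2), r = 1111110110100000011010001000110:
  s[0] = (1010101010101010101010101010101)·(1111110110100000011010001000110) mod 2 = 1+0+1+0+1+0+0+0+1+0+1+0+0+0+0+0+0+0+1+0+1+0+0+0+1+0+0+0+1+0+0 mod 2 = 1
  s[1] = (0110011001100110011001100110011)·(1111110110100000011010001000110) mod 2 = 0+1+1+0+0+1+0+0+0+0+1+0+0+0+0+0+0+1+1+0+0+0+0+0+0+0+0+0+0+1+0 mod 2 = 1
  s[2] = (0001111000011110000111100001111)·(1111110110100000011010001000110) mod 2 = 0+0+0+1+1+1+0+0+0+0+0+0+0+0+0+0+0+0+0+0+1+0+0+0+0+0+0+0+1+1+0 mod 2 = 0
  s[3] = (0000000111111110000000011111111)·(1111110110100000011010001000110) mod 2 = 0+0+0+0+0+0+0+1+1+0+1+0+0+0+0+0+0+0+0+0+0+0+0+0+1+0+0+0+1+1+0 mod 2 = 0
  s[4] = (0000000000000001111111111111111)·(1111110110100000011010001000110) mod 2 = 0+0+0+0+0+0+0+0+0+0+0+0+0+0+0+0+0+1+1+0+1+0+0+0+1+0+0+0+1+1+0 mod 2 = 0
Syndrome = 11000
Column 3 of H equals this syndrome → error at bit 3 (1-indexed).
Flip bit 3: 1111110110100000011010001000110 → 1101110110100000011010001000110
Extract data bits at positions {3,5,6,7,9,10,11,12,13,14,15,17,18,19,20,21,22,23,24,25,26,27,28,29,30,31}: 01101010000011010001000110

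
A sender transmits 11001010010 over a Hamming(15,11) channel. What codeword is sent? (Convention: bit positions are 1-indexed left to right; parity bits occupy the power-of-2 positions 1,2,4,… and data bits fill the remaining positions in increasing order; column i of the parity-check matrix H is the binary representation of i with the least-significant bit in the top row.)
Codeword c = d · G (mod 2), d = 11001010010:
  c[0] = d·G[:,0] = (11001010010)·(11011010101) mod 2 = 1+1+0+0+1+0+1+0+0+0+0 mod 2 = 0
  c[1] = d·G[:,1] = (11001010010)·(10110110011) mod 2 = 1+0+0+0+0+0+1+0+0+1+0 mod 2 = 1
  c[2] = d·G[:,2] = (11001010010)·(10000000000) mod 2 = 1+0+0+0+0+0+0+0+0+0+0 mod 2 = 1
  c[3] = d·G[:,3] = (11001010010)·(01110001111) mod 2 = 0+1+0+0+0+0+0+0+0+1+0 mod 2 = 0
  c[4] = d·G[:,4] = (11001010010)·(01000000000) mod 2 = 0+1+0+0+0+0+0+0+0+0+0 mod 2 = 1
  c[5] = d·G[:,5] = (11001010010)·(00100000000) mod 2 = 0+0+0+0+0+0+0+0+0+0+0 mod 2 = 0
  c[6] = d·G[:,6] = (11001010010)·(00010000000) mod 2 = 0+0+0+0+0+0+0+0+0+0+0 mod 2 = 0
  c[7] = d·G[:,7] = (11001010010)·(00001111111) mod 2 = 0+0+0+0+1+0+1+0+0+1+0 mod 2 = 1
  c[8] = d·G[:,8] = (11001010010)·(00001000000) mod 2 = 0+0+0+0+1+0+0+0+0+0+0 mod 2 = 1
  c[9] = d·G[:,9] = (11001010010)·(00000100000) mod 2 = 0+0+0+0+0+0+0+0+0+0+0 mod 2 = 0
  c[10] = d·G[:,10] = (11001010010)·(00000010000) mod 2 = 0+0+0+0+0+0+1+0+0+0+0 mod 2 = 1
  c[11] = d·G[:,11] = (11001010010)·(00000001000) mod 2 = 0+0+0+0+0+0+0+0+0+0+0 mod 2 = 0
  c[12] = d·G[:,12] = (11001010010)·(00000000100) mod 2 = 0+0+0+0+0+0+0+0+0+0+0 mod 2 = 0
  c[13] = d·G[:,13] = (11001010010)·(00000000010) mod 2 = 0+0+0+0+0+0+0+0+0+1+0 mod 2 = 1
  c[14] = d·G[:,14] = (11001010010)·(00000000001) mod 2 = 0+0+0+0+0+0+0+0+0+0+0 mod 2 = 0
Codeword = 011010011010010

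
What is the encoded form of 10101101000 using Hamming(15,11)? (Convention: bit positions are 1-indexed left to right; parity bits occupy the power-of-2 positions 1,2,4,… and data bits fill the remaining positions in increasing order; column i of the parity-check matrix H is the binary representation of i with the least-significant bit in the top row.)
Codeword c = d · G (mod 2), d = 10101101000:
  c[0] = d·G[:,0] = (10101101000)·(11011010101) mod 2 = 1+0+0+0+1+0+0+0+0+0+0 mod 2 = 0
  c[1] = d·G[:,1] = (10101101000)·(10110110011) mod 2 = 1+0+1+0+0+1+0+0+0+0+0 mod 2 = 1
  c[2] = d·G[:,2] = (10101101000)·(10000000000) mod 2 = 1+0+0+0+0+0+0+0+0+0+0 mod 2 = 1
  c[3] = d·G[:,3] = (10101101000)·(01110001111) mod 2 = 0+0+1+0+0+0+0+1+0+0+0 mod 2 = 0
  c[4] = d·G[:,4] = (10101101000)·(01000000000) mod 2 = 0+0+0+0+0+0+0+0+0+0+0 mod 2 = 0
  c[5] = d·G[:,5] = (10101101000)·(00100000000) mod 2 = 0+0+1+0+0+0+0+0+0+0+0 mod 2 = 1
  c[6] = d·G[:,6] = (10101101000)·(00010000000) mod 2 = 0+0+0+0+0+0+0+0+0+0+0 mod 2 = 0
  c[7] = d·G[:,7] = (10101101000)·(00001111111) mod 2 = 0+0+0+0+1+1+0+1+0+0+0 mod 2 = 1
  c[8] = d·G[:,8] = (10101101000)·(00001000000) mod 2 = 0+0+0+0+1+0+0+0+0+0+0 mod 2 = 1
  c[9] = d·G[:,9] = (10101101000)·(00000100000) mod 2 = 0+0+0+0+0+1+0+0+0+0+0 mod 2 = 1
  c[10] = d·G[:,10] = (10101101000)·(00000010000) mod 2 = 0+0+0+0+0+0+0+0+0+0+0 mod 2 = 0
  c[11] = d·G[:,11] = (10101101000)·(00000001000) mod 2 = 0+0+0+0+0+0+0+1+0+0+0 mod 2 = 1
  c[12] = d·G[:,12] = (10101101000)·(00000000100) mod 2 = 0+0+0+0+0+0+0+0+0+0+0 mod 2 = 0
  c[13] = d·G[:,13] = (10101101000)·(00000000010) mod 2 = 0+0+0+0+0+0+0+0+0+0+0 mod 2 = 0
  c[14] = d·G[:,14] = (10101101000)·(00000000001) mod 2 = 0+0+0+0+0+0+0+0+0+0+0 mod 2 = 0
Codeword = 011001011101000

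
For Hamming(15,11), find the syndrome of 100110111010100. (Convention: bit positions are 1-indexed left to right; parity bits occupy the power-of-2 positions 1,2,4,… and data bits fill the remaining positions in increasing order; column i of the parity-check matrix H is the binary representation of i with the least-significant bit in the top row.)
Syndrome s = H · r^T (mod 2), r = 100110111010100:
  s[0] = (101010101010101)·(100110111010100) mod 2 = 1+0+0+0+1+0+1+0+1+0+1+0+1+0+0 mod 2 = 0
  s[1] = (011001100110011)·(100110111010100) mod 2 = 0+0+0+0+0+0+1+0+0+0+1+0+0+0+0 mod 2 = 0
  s[2] = (000111100001111)·(100110111010100) mod 2 = 0+0+0+1+1+0+1+0+0+0+0+0+1+0+0 mod 2 = 0
  s[3] = (000000011111111)·(100110111010100) mod 2 = 0+0+0+0+0+0+0+1+1+0+1+0+1+0+0 mod 2 = 0
Syndrome = 0000
s = 0: no error detected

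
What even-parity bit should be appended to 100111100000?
Sum of data bits: 1+0+0+1+1+1+1+0+0+0+0+0 = 5.
5 mod 2 = 1, so parity bit = 1.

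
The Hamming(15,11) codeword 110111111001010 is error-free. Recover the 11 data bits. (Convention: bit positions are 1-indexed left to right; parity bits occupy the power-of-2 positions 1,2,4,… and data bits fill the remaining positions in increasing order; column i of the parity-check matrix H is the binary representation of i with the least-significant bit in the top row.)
Parity bits occupy power-of-2 positions; data bits are at positions {3,5,6,7,9,10,11,12,13,14,15} (1-indexed).
Extract: c[3]=0 c[5]=1 c[6]=1 c[7]=1 c[9]=1 c[10]=0 c[11]=0 c[12]=1 c[13]=0 c[14]=1 c[15]=0
Data = 01111001010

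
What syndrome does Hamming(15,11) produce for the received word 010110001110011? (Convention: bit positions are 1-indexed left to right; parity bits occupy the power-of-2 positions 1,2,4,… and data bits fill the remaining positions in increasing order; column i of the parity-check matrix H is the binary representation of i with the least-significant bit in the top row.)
Syndrome s = H · r^T (mod 2), r = 010110001110011:
  s[0] = (101010101010101)·(010110001110011) mod 2 = 0+0+0+0+1+0+0+0+1+0+1+0+0+0+1 mod 2 = 0
  s[1] = (011001100110011)·(010110001110011) mod 2 = 0+1+0+0+0+0+0+0+0+1+1+0+0+1+1 mod 2 = 1
  s[2] = (000111100001111)·(010110001110011) mod 2 = 0+0+0+1+1+0+0+0+0+0+0+0+0+1+1 mod 2 = 0
  s[3] = (000000011111111)·(010110001110011) mod 2 = 0+0+0+0+0+0+0+0+1+1+1+0+0+1+1 mod 2 = 1
Syndrome = 0101
Non-zero syndrome: error at position 10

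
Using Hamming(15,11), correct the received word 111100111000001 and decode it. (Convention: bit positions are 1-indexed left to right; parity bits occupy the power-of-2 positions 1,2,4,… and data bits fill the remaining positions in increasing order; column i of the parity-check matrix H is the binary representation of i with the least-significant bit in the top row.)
Syndrome s = H · r^T (mod 2), r = 111100111000001:
  s[0] = (101010101010101)·(111100111000001) mod 2 = 1+0+1+0+0+0+1+0+1+0+0+0+0+0+1 mod 2 = 1
  s[1] = (011001100110011)·(111100111000001) mod 2 = 0+1+1+0+0+0+1+0+0+0+0+0+0+0+1 mod 2 = 0
  s[2] = (000111100001111)·(111100111000001) mod 2 = 0+0+0+1+0+0+1+0+0+0+0+0+0+0+1 mod 2 = 1
  s[3] = (000000011111111)·(111100111000001) mod 2 = 0+0+0+0+0+0+0+1+1+0+0+0+0+0+1 mod 2 = 1
Syndrome = 1011
Column 13 of H equals this syndrome → error at bit 13 (1-indexed).
Flip bit 13: 111100111000001 → 111100111000101
Extract data bits at positions {3,5,6,7,9,10,11,12,13,14,15}: 10011000101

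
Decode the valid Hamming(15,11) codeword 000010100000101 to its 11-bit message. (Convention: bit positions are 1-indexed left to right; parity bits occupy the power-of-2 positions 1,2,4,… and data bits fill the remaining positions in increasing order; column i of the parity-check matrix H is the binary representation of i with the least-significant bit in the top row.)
Parity bits occupy power-of-2 positions; data bits are at positions {3,5,6,7,9,10,11,12,13,14,15} (1-indexed).
Extract: c[3]=0 c[5]=1 c[6]=0 c[7]=1 c[9]=0 c[10]=0 c[11]=0 c[12]=0 c[13]=1 c[14]=0 c[15]=1
Data = 01010000101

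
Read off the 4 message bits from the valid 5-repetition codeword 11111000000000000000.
Split into 5-bit blocks: 11111 00000 00000 00000
Data = 1000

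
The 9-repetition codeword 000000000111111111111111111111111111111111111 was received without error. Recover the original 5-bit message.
Split into 9-bit blocks: 000000000 111111111 111111111 111111111 111111111
Data = 01111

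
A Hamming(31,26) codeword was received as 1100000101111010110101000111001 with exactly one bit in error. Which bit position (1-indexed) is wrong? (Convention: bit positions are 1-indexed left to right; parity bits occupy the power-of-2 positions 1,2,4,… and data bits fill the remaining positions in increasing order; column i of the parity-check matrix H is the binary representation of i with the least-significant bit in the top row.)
Syndrome s = H · r^T (mod 2), r = 1100000101111010110101000111001:
  s[0] = (1010101010101010101010101010101)·(1100000101111010110101000111001) mod 2 = 1+0+0+0+0+0+0+0+0+0+1+0+1+0+1+0+1+0+0+0+0+0+0+0+0+0+1+0+0+0+1 mod 2 = 1
  s[1] = (0110011001100110011001100110011)·(1100000101111010110101000111001) mod 2 = 0+1+0+0+0+0+0+0+0+1+1+0+0+0+1+0+0+1+0+0+0+1+0+0+0+1+1+0+0+0+1 mod 2 = 1
  s[2] = (0001111000011110000111100001111)·(1100000101111010110101000111001) mod 2 = 0+0+0+0+0+0+0+0+0+0+0+1+1+0+1+0+0+0+0+1+0+1+0+0+0+0+0+1+0+0+1 mod 2 = 1
  s[3] = (0000000111111110000000011111111)·(1100000101111010110101000111001) mod 2 = 0+0+0+0+0+0+0+1+0+1+1+1+1+0+1+0+0+0+0+0+0+0+0+0+0+1+1+1+0+0+1 mod 2 = 0
  s[4] = (0000000000000001111111111111111)·(1100000101111010110101000111001) mod 2 = 0+0+0+0+0+0+0+0+0+0+0+0+0+0+0+0+1+1+0+1+0+1+0+0+0+1+1+1+0+0+1 mod 2 = 0
Syndrome = 11100
Column i of H is the binary representation of i, so the syndrome is the binary index of the flipped bit.
Read s = 11100 with s[0] as LSB: 1·2^0 + 1·2^1 + 1·2^2 + 0·2^3 + 0·2^4 = 7.
Error is at bit position 7.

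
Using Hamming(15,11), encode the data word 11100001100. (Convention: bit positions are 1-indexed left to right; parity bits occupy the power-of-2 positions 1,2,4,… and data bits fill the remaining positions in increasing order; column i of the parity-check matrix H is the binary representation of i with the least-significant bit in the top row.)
Codeword c = d · G (mod 2), d = 11100001100:
  c[0] = d·G[:,0] = (11100001100)·(11011010101) mod 2 = 1+1+0+0+0+0+0+0+1+0+0 mod 2 = 1
  c[1] = d·G[:,1] = (11100001100)·(10110110011) mod 2 = 1+0+1+0+0+0+0+0+0+0+0 mod 2 = 0
  c[2] = d·G[:,2] = (11100001100)·(10000000000) mod 2 = 1+0+0+0+0+0+0+0+0+0+0 mod 2 = 1
  c[3] = d·G[:,3] = (11100001100)·(01110001111) mod 2 = 0+1+1+0+0+0+0+1+1+0+0 mod 2 = 0
  c[4] = d·G[:,4] = (11100001100)·(01000000000) mod 2 = 0+1+0+0+0+0+0+0+0+0+0 mod 2 = 1
  c[5] = d·G[:,5] = (11100001100)·(00100000000) mod 2 = 0+0+1+0+0+0+0+0+0+0+0 mod 2 = 1
  c[6] = d·G[:,6] = (11100001100)·(00010000000) mod 2 = 0+0+0+0+0+0+0+0+0+0+0 mod 2 = 0
  c[7] = d·G[:,7] = (11100001100)·(00001111111) mod 2 = 0+0+0+0+0+0+0+1+1+0+0 mod 2 = 0
  c[8] = d·G[:,8] = (11100001100)·(00001000000) mod 2 = 0+0+0+0+0+0+0+0+0+0+0 mod 2 = 0
  c[9] = d·G[:,9] = (11100001100)·(00000100000) mod 2 = 0+0+0+0+0+0+0+0+0+0+0 mod 2 = 0
  c[10] = d·G[:,10] = (11100001100)·(00000010000) mod 2 = 0+0+0+0+0+0+0+0+0+0+0 mod 2 = 0
  c[11] = d·G[:,11] = (11100001100)·(00000001000) mod 2 = 0+0+0+0+0+0+0+1+0+0+0 mod 2 = 1
  c[12] = d·G[:,12] = (11100001100)·(00000000100) mod 2 = 0+0+0+0+0+0+0+0+1+0+0 mod 2 = 1
  c[13] = d·G[:,13] = (11100001100)·(00000000010) mod 2 = 0+0+0+0+0+0+0+0+0+0+0 mod 2 = 0
  c[14] = d·G[:,14] = (11100001100)·(00000000001) mod 2 = 0+0+0+0+0+0+0+0+0+0+0 mod 2 = 0
Codeword = 101011000001100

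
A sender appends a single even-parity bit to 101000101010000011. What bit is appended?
Sum of data bits: 1+0+1+0+0+0+1+0+1+0+1+0+0+0+0+0+1+1 = 7.
7 mod 2 = 1, so parity bit = 1.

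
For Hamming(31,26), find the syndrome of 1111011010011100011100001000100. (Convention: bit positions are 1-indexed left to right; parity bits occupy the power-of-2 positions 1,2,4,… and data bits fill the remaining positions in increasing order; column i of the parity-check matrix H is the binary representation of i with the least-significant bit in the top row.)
Syndrome s = H · r^T (mod 2), r = 1111011010011100011100001000100:
  s[0] = (1010101010101010101010101010101)·(1111011010011100011100001000100) mod 2 = 1+0+1+0+0+0+1+0+1+0+0+0+1+0+0+0+0+0+1+0+0+0+0+0+1+0+0+0+1+0+0 mod 2 = 0
  s[1] = (0110011001100110011001100110011)·(1111011010011100011100001000100) mod 2 = 0+1+1+0+0+1+1+0+0+0+0+0+0+1+0+0+0+1+1+0+0+0+0+0+0+0+0+0+0+0+0 mod 2 = 1
  s[2] = (0001111000011110000111100001111)·(1111011010011100011100001000100) mod 2 = 0+0+0+1+0+1+1+0+0+0+0+1+1+1+0+0+0+0+0+1+0+0+0+0+0+0+0+0+1+0+0 mod 2 = 0
  s[3] = (0000000111111110000000011111111)·(1111011010011100011100001000100) mod 2 = 0+0+0+0+0+0+0+0+1+0+0+1+1+1+0+0+0+0+0+0+0+0+0+0+1+0+0+0+1+0+0 mod 2 = 0
  s[4] = (0000000000000001111111111111111)·(1111011010011100011100001000100) mod 2 = 0+0+0+0+0+0+0+0+0+0+0+0+0+0+0+0+0+1+1+1+0+0+0+0+1+0+0+0+1+0+0 mod 2 = 1
Syndrome = 01001
Non-zero syndrome: error at position 18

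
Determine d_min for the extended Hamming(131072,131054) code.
d_min = 4 (adding an overall parity bit to Hamming(131071,131054) raises d_min from 3 to 4).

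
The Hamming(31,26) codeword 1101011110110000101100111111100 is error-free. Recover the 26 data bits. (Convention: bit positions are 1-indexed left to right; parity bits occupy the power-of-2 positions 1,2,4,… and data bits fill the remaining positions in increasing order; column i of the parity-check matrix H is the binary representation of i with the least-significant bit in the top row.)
Parity bits occupy power-of-2 positions; data bits are at positions {3,5,6,7,9,10,11,12,13,14,15,17,18,19,20,21,22,23,24,25,26,27,28,29,30,31} (1-indexed).
Extract: c[3]=0 c[5]=0 c[6]=1 c[7]=1 c[9]=1 c[10]=0 c[11]=1 c[12]=1 c[13]=0 c[14]=0 c[15]=0 c[17]=1 c[18]=0 c[19]=1 c[20]=1 c[21]=0 c[22]=0 c[23]=1 c[24]=1 c[25]=1 c[26]=1 c[27]=1 c[28]=1 c[29]=1 c[30]=0 c[31]=0
Data = 00111011000101100111111100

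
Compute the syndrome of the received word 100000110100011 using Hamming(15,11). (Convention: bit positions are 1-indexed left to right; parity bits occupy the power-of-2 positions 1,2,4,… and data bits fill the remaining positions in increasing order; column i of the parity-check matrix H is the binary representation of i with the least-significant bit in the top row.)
Syndrome s = H · r^T (mod 2), r = 100000110100011:
  s[0] = (101010101010101)·(100000110100011) mod 2 = 1+0+0+0+0+0+1+0+0+0+0+0+0+0+1 mod 2 = 1
  s[1] = (011001100110011)·(100000110100011) mod 2 = 0+0+0+0+0+0+1+0+0+1+0+0+0+1+1 mod 2 = 0
  s[2] = (000111100001111)·(100000110100011) mod 2 = 0+0+0+0+0+0+1+0+0+0+0+0+0+1+1 mod 2 = 1
  s[3] = (000000011111111)·(100000110100011) mod 2 = 0+0+0+0+0+0+0+1+0+1+0+0+0+1+1 mod 2 = 0
Syndrome = 1010
Non-zero syndrome: error at position 5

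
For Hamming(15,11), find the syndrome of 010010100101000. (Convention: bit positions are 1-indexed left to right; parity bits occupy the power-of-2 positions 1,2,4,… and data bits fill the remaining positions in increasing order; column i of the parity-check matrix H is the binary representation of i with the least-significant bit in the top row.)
Syndrome s = H · r^T (mod 2), r = 010010100101000:
  s[0] = (101010101010101)·(010010100101000) mod 2 = 0+0+0+0+1+0+1+0+0+0+0+0+0+0+0 mod 2 = 0
  s[1] = (011001100110011)·(010010100101000) mod 2 = 0+1+0+0+0+0+1+0+0+1+0+0+0+0+0 mod 2 = 1
  s[2] = (000111100001111)·(010010100101000) mod 2 = 0+0+0+0+1+0+1+0+0+0+0+1+0+0+0 mod 2 = 1
  s[3] = (000000011111111)·(010010100101000) mod 2 = 0+0+0+0+0+0+0+0+0+1+0+1+0+0+0 mod 2 = 0
Syndrome = 0110
Non-zero syndrome: error at position 6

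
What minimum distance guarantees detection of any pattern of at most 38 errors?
Detecting e errors requires d_min ≥ e + 1 = 38 + 1 = 39.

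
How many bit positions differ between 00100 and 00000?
XOR = 00100, count of 1s = 1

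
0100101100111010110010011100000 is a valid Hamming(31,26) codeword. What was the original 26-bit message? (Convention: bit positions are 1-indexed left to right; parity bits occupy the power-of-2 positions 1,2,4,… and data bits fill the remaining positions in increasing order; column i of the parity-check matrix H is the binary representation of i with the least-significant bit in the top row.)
Parity bits occupy power-of-2 positions; data bits are at positions {3,5,6,7,9,10,11,12,13,14,15,17,18,19,20,21,22,23,24,25,26,27,28,29,30,31} (1-indexed).
Extract: c[3]=0 c[5]=1 c[6]=0 c[7]=1 c[9]=0 c[10]=0 c[11]=1 c[12]=1 c[13]=1 c[14]=0 c[15]=1 c[17]=1 c[18]=1 c[19]=0 c[20]=0 c[21]=1 c[22]=0 c[23]=0 c[24]=1 c[25]=1 c[26]=1 c[27]=0 c[28]=0 c[29]=0 c[30]=0 c[31]=0
Data = 01010011101110010011100000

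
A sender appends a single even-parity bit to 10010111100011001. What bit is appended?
Sum of data bits: 1+0+0+1+0+1+1+1+1+0+0+0+1+1+0+0+1 = 9.
9 mod 2 = 1, so parity bit = 1.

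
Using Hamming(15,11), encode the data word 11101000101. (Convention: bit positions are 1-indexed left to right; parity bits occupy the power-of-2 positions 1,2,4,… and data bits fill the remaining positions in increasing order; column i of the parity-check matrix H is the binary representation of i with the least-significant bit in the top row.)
Codeword c = d · G (mod 2), d = 11101000101:
  c[0] = d·G[:,0] = (11101000101)·(11011010101) mod 2 = 1+1+0+0+1+0+0+0+1+0+1 mod 2 = 1
  c[1] = d·G[:,1] = (11101000101)·(10110110011) mod 2 = 1+0+1+0+0+0+0+0+0+0+1 mod 2 = 1
  c[2] = d·G[:,2] = (11101000101)·(10000000000) mod 2 = 1+0+0+0+0+0+0+0+0+0+0 mod 2 = 1
  c[3] = d·G[:,3] = (11101000101)·(01110001111) mod 2 = 0+1+1+0+0+0+0+0+1+0+1 mod 2 = 0
  c[4] = d·G[:,4] = (11101000101)·(01000000000) mod 2 = 0+1+0+0+0+0+0+0+0+0+0 mod 2 = 1
  c[5] = d·G[:,5] = (11101000101)·(00100000000) mod 2 = 0+0+1+0+0+0+0+0+0+0+0 mod 2 = 1
  c[6] = d·G[:,6] = (11101000101)·(00010000000) mod 2 = 0+0+0+0+0+0+0+0+0+0+0 mod 2 = 0
  c[7] = d·G[:,7] = (11101000101)·(00001111111) mod 2 = 0+0+0+0+1+0+0+0+1+0+1 mod 2 = 1
  c[8] = d·G[:,8] = (11101000101)·(00001000000) mod 2 = 0+0+0+0+1+0+0+0+0+0+0 mod 2 = 1
  c[9] = d·G[:,9] = (11101000101)·(00000100000) mod 2 = 0+0+0+0+0+0+0+0+0+0+0 mod 2 = 0
  c[10] = d·G[:,10] = (11101000101)·(00000010000) mod 2 = 0+0+0+0+0+0+0+0+0+0+0 mod 2 = 0
  c[11] = d·G[:,11] = (11101000101)·(00000001000) mod 2 = 0+0+0+0+0+0+0+0+0+0+0 mod 2 = 0
  c[12] = d·G[:,12] = (11101000101)·(00000000100) mod 2 = 0+0+0+0+0+0+0+0+1+0+0 mod 2 = 1
  c[13] = d·G[:,13] = (11101000101)·(00000000010) mod 2 = 0+0+0+0+0+0+0+0+0+0+0 mod 2 = 0
  c[14] = d·G[:,14] = (11101000101)·(00000000001) mod 2 = 0+0+0+0+0+0+0+0+0+0+1 mod 2 = 1
Codeword = 111011011000101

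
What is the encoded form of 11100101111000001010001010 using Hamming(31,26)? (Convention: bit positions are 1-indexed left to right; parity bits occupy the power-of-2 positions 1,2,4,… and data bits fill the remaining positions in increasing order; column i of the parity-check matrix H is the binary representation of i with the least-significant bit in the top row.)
Codeword c = d · G (mod 2), d = 11100101111000001010001010:
  c[0] = d·G[:,0] = (11100101111000001010001010)·(11011010101101010101010101) mod 2 = 1+1+0+0+0+0+0+0+1+0+1+0+0+0+0+0+0+0+0+0+0+0+0+0+0+0 mod 2 = 0
  c[1] = d·G[:,1] = (11100101111000001010001010)·(10110110011011001100110011) mod 2 = 1+0+1+0+0+1+0+0+0+1+1+0+0+0+0+0+1+0+0+0+0+0+0+0+1+0 mod 2 = 1
  c[2] = d·G[:,2] = (11100101111000001010001010)·(10000000000000000000000000) mod 2 = 1+0+0+0+0+0+0+0+0+0+0+0+0+0+0+0+0+0+0+0+0+0+0+0+0+0 mod 2 = 1
  c[3] = d·G[:,3] = (11100101111000001010001010)·(01110001111000111100001111) mod 2 = 0+1+1+0+0+0+0+1+1+1+1+0+0+0+0+0+1+0+0+0+0+0+1+0+1+0 mod 2 = 1
  c[4] = d·G[:,4] = (11100101111000001010001010)·(01000000000000000000000000) mod 2 = 0+1+0+0+0+0+0+0+0+0+0+0+0+0+0+0+0+0+0+0+0+0+0+0+0+0 mod 2 = 1
  c[5] = d·G[:,5] = (11100101111000001010001010)·(00100000000000000000000000) mod 2 = 0+0+1+0+0+0+0+0+0+0+0+0+0+0+0+0+0+0+0+0+0+0+0+0+0+0 mod 2 = 1
  c[6] = d·G[:,6] = (11100101111000001010001010)·(00010000000000000000000000) mod 2 = 0+0+0+0+0+0+0+0+0+0+0+0+0+0+0+0+0+0+0+0+0+0+0+0+0+0 mod 2 = 0
  c[7] = d·G[:,7] = (11100101111000001010001010)·(00001111111000000011111111) mod 2 = 0+0+0+0+0+1+0+1+1+1+1+0+0+0+0+0+0+0+1+0+0+0+1+0+1+0 mod 2 = 0
  c[8] = d·G[:,8] = (11100101111000001010001010)·(00001000000000000000000000) mod 2 = 0+0+0+0+0+0+0+0+0+0+0+0+0+0+0+0+0+0+0+0+0+0+0+0+0+0 mod 2 = 0
  c[9] = d·G[:,9] = (11100101111000001010001010)·(00000100000000000000000000) mod 2 = 0+0+0+0+0+1+0+0+0+0+0+0+0+0+0+0+0+0+0+0+0+0+0+0+0+0 mod 2 = 1
  c[10] = d·G[:,10] = (11100101111000001010001010)·(00000010000000000000000000) mod 2 = 0+0+0+0+0+0+0+0+0+0+0+0+0+0+0+0+0+0+0+0+0+0+0+0+0+0 mod 2 = 0
  c[11] = d·G[:,11] = (11100101111000001010001010)·(00000001000000000000000000) mod 2 = 0+0+0+0+0+0+0+1+0+0+0+0+0+0+0+0+0+0+0+0+0+0+0+0+0+0 mod 2 = 1
  c[12] = d·G[:,12] = (11100101111000001010001010)·(00000000100000000000000000) mod 2 = 0+0+0+0+0+0+0+0+1+0+0+0+0+0+0+0+0+0+0+0+0+0+0+0+0+0 mod 2 = 1
  c[13] = d·G[:,13] = (11100101111000001010001010)·(00000000010000000000000000) mod 2 = 0+0+0+0+0+0+0+0+0+1+0+0+0+0+0+0+0+0+0+0+0+0+0+0+0+0 mod 2 = 1
  c[14] = d·G[:,14] = (11100101111000001010001010)·(00000000001000000000000000) mod 2 = 0+0+0+0+0+0+0+0+0+0+1+0+0+0+0+0+0+0+0+0+0+0+0+0+0+0 mod 2 = 1
  c[15] = d·G[:,15] = (11100101111000001010001010)·(00000000000111111111111111) mod 2 = 0+0+0+0+0+0+0+0+0+0+0+0+0+0+0+0+1+0+1+0+0+0+1+0+1+0 mod 2 = 0
  c[16] = d·G[:,16] = (11100101111000001010001010)·(00000000000100000000000000) mod 2 = 0+0+0+0+0+0+0+0+0+0+0+0+0+0+0+0+0+0+0+0+0+0+0+0+0+0 mod 2 = 0
  c[17] = d·G[:,17] = (11100101111000001010001010)·(00000000000010000000000000) mod 2 = 0+0+0+0+0+0+0+0+0+0+0+0+0+0+0+0+0+0+0+0+0+0+0+0+0+0 mod 2 = 0
  c[18] = d·G[:,18] = (11100101111000001010001010)·(00000000000001000000000000) mod 2 = 0+0+0+0+0+0+0+0+0+0+0+0+0+0+0+0+0+0+0+0+0+0+0+0+0+0 mod 2 = 0
  c[19] = d·G[:,19] = (11100101111000001010001010)·(00000000000000100000000000) mod 2 = 0+0+0+0+0+0+0+0+0+0+0+0+0+0+0+0+0+0+0+0+0+0+0+0+0+0 mod 2 = 0
  c[20] = d·G[:,20] = (11100101111000001010001010)·(00000000000000010000000000) mod 2 = 0+0+0+0+0+0+0+0+0+0+0+0+0+0+0+0+0+0+0+0+0+0+0+0+0+0 mod 2 = 0
  c[21] = d·G[:,21] = (11100101111000001010001010)·(00000000000000001000000000) mod 2 = 0+0+0+0+0+0+0+0+0+0+0+0+0+0+0+0+1+0+0+0+0+0+0+0+0+0 mod 2 = 1
  c[22] = d·G[:,22] = (11100101111000001010001010)·(00000000000000000100000000) mod 2 = 0+0+0+0+0+0+0+0+0+0+0+0+0+0+0+0+0+0+0+0+0+0+0+0+0+0 mod 2 = 0
  c[23] = d·G[:,23] = (11100101111000001010001010)·(00000000000000000010000000) mod 2 = 0+0+0+0+0+0+0+0+0+0+0+0+0+0+0+0+0+0+1+0+0+0+0+0+0+0 mod 2 = 1
  c[24] = d·G[:,24] = (11100101111000001010001010)·(00000000000000000001000000) mod 2 = 0+0+0+0+0+0+0+0+0+0+0+0+0+0+0+0+0+0+0+0+0+0+0+0+0+0 mod 2 = 0
  c[25] = d·G[:,25] = (11100101111000001010001010)·(00000000000000000000100000) mod 2 = 0+0+0+0+0+0+0+0+0+0+0+0+0+0+0+0+0+0+0+0+0+0+0+0+0+0 mod 2 = 0
  c[26] = d·G[:,26] = (11100101111000001010001010)·(00000000000000000000010000) mod 2 = 0+0+0+0+0+0+0+0+0+0+0+0+0+0+0+0+0+0+0+0+0+0+0+0+0+0 mod 2 = 0
  c[27] = d·G[:,27] = (11100101111000001010001010)·(00000000000000000000001000) mod 2 = 0+0+0+0+0+0+0+0+0+0+0+0+0+0+0+0+0+0+0+0+0+0+1+0+0+0 mod 2 = 1
  c[28] = d·G[:,28] = (11100101111000001010001010)·(00000000000000000000000100) mod 2 = 0+0+0+0+0+0+0+0+0+0+0+0+0+0+0+0+0+0+0+0+0+0+0+0+0+0 mod 2 = 0
  c[29] = d·G[:,29] = (11100101111000001010001010)·(00000000000000000000000010) mod 2 = 0+0+0+0+0+0+0+0+0+0+0+0+0+0+0+0+0+0+0+0+0+0+0+0+1+0 mod 2 = 1
  c[30] = d·G[:,30] = (11100101111000001010001010)·(00000000000000000000000001) mod 2 = 0+0+0+0+0+0+0+0+0+0+0+0+0+0+0+0+0+0+0+0+0+0+0+0+0+0 mod 2 = 0
Codeword = 0111110001011110000001010001010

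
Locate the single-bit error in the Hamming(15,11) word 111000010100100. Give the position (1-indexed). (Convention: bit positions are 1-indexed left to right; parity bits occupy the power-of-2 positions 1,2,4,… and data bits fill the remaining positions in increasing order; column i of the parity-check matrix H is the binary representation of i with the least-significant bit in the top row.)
Syndrome s = H · r^T (mod 2), r = 111000010100100:
  s[0] = (101010101010101)·(111000010100100) mod 2 = 1+0+1+0+0+0+0+0+0+0+0+0+1+0+0 mod 2 = 1
  s[1] = (011001100110011)·(111000010100100) mod 2 = 0+1+1+0+0+0+0+0+0+1+0+0+0+0+0 mod 2 = 1
  s[2] = (000111100001111)·(111000010100100) mod 2 = 0+0+0+0+0+0+0+0+0+0+0+0+1+0+0 mod 2 = 1
  s[3] = (000000011111111)·(111000010100100) mod 2 = 0+0+0+0+0+0+0+1+0+1+0+0+1+0+0 mod 2 = 1
Syndrome = 1111
Column i of H is the binary representation of i, so the syndrome is the binary index of the flipped bit.
Read s = 1111 with s[0] as LSB: 1·2^0 + 1·2^1 + 1·2^2 + 1·2^3 = 15.
Error is at bit position 15.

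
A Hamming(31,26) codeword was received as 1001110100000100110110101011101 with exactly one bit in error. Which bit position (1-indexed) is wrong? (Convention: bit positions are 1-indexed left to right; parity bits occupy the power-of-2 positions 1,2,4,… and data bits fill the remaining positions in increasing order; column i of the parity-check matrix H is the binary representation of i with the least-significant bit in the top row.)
Syndrome s = H · r^T (mod 2), r = 1001110100000100110110101011101:
  s[0] = (1010101010101010101010101010101)·(1001110100000100110110101011101) mod 2 = 1+0+0+0+1+0+0+0+0+0+0+0+0+0+0+0+1+0+0+0+1+0+1+0+1+0+1+0+1+0+1 mod 2 = 1
  s[1] = (0110011001100110011001100110011)·(1001110100000100110110101011101) mod 2 = 0+0+0+0+0+1+0+0+0+0+0+0+0+1+0+0+0+1+0+0+0+0+1+0+0+0+1+0+0+0+1 mod 2 = 0
  s[2] = (0001111000011110000111100001111)·(1001110100000100110110101011101) mod 2 = 0+0+0+1+1+1+0+0+0+0+0+0+0+1+0+0+0+0+0+1+1+0+1+0+0+0+0+1+1+0+1 mod 2 = 0
  s[3] = (0000000111111110000000011111111)·(1001110100000100110110101011101) mod 2 = 0+0+0+0+0+0+0+1+0+0+0+0+0+1+0+0+0+0+0+0+0+0+0+0+1+0+1+1+1+0+1 mod 2 = 1
  s[4] = (0000000000000001111111111111111)·(1001110100000100110110101011101) mod 2 = 0+0+0+0+0+0+0+0+0+0+0+0+0+0+0+0+1+1+0+1+1+0+1+0+1+0+1+1+1+0+1 mod 2 = 0
Syndrome = 10010
Column i of H is the binary representation of i, so the syndrome is the binary index of the flipped bit.
Read s = 10010 with s[0] as LSB: 1·2^0 + 0·2^1 + 0·2^2 + 1·2^3 + 0·2^4 = 9.
Error is at bit position 9.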